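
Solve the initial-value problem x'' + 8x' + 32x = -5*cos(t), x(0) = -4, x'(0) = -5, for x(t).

x = -31*cos(t)/205 - 8*sin(t)/205 - 4173*exp(-4*t)*sin(4*t)/820 - 789*cos(4*t)*exp(-4*t)/205

Characteristic equation r² + 8r + 32 = 0 has discriminant (8)² - 4·(32) = -64 < 0, so r = -4 ± 4i.
Hence x_h = C1*cos(4*t)*exp(-4*t) + C2*exp(-4*t)*sin(4*t).
Try x_p = A*cos(t) + B*sin(t). Substituting and equating the coefficients of cos(t) and sin(t) gives A = -31/205, B = -8/205, so x_p = -31*cos(t)/205 - 8*sin(t)/205.
General solution: x = -31*cos(t)/205 - 8*sin(t)/205 + C1*cos(4*t)*exp(-4*t) + C2*exp(-4*t)*sin(4*t).
Apply the initial conditions: x(0) = -31/205 + C1 = -4 and x'(0) = -8/205 - 4*C1 + 4*C2 = -5. Solving gives C1 = -789/205, C2 = -4173/820.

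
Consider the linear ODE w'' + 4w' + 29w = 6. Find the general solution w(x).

Characteristic equation r² + 4r + 29 = 0 has discriminant (4)² - 4·(29) = -100 < 0, so r = -2 ± 5i.
Hence w_h = C1*cos(5*x)*exp(-2*x) + C2*exp(-2*x)*sin(5*x).
For the particular solution try w_p = A0. Substituting and matching coefficients of each power of x gives A0 = 6/29, so w_p = 6/29.

w = 6/29 + C1*cos(5*x)*exp(-2*x) + C2*exp(-2*x)*sin(5*x)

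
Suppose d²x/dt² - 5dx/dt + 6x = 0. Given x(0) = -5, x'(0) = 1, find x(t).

x = -16*exp(2*t) + 11*exp(3*t)

Characteristic equation r² - 5r + 6 = 0 factors as (r - 2)(r - 3) = 0, so r = 2, 3.
Hence x_h = C1*exp(2*t) + C2*exp(3*t).
Apply the initial conditions: x(0) = C1 + C2 = -5 and x'(0) = 2*C1 + 3*C2 = 1. Solving gives C1 = -16, C2 = 11.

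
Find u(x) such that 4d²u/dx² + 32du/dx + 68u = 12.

u = 3/17 + C1*cos(x)*exp(-4*x) + C2*exp(-4*x)*sin(x)

Divide through by 4: u'' + 8u' + 17u = 3.
Characteristic equation r² + 8r + 17 = 0 has discriminant (8)² - 4·(17) = -4 < 0, so r = -4 ± i.
Hence u_h = C1*cos(x)*exp(-4*x) + C2*exp(-4*x)*sin(x).
For the particular solution try u_p = A0. Substituting and matching coefficients of each power of x gives A0 = 3/17, so u_p = 3/17.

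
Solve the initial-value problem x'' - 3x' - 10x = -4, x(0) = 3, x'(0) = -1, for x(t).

Characteristic equation r² - 3r - 10 = 0 factors as (r - 5)(r + 2) = 0, so r = 5, -2.
Hence x_h = C1*exp(5*t) + C2*exp(-2*t).
For the particular solution try x_p = A0. Substituting and matching coefficients of each power of t gives A0 = 2/5, so x_p = 2/5.
General solution: x = 2/5 + C1*exp(5*t) + C2*exp(-2*t).
Apply the initial conditions: x(0) = 2/5 + C1 + C2 = 3 and x'(0) = -2*C2 + 5*C1 = -1. Solving gives C1 = 3/5, C2 = 2.

x = 2/5 + 2*exp(-2*t) + 3*exp(5*t)/5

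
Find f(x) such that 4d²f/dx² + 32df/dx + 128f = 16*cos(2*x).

f = 4*sin(2*x)/65 + 7*cos(2*x)/65 + C1*cos(4*x)*exp(-4*x) + C2*exp(-4*x)*sin(4*x)

Divide through by 4: f'' + 8f' + 32f = 4*cos(2*x).
Characteristic equation r² + 8r + 32 = 0 has discriminant (8)² - 4·(32) = -64 < 0, so r = -4 ± 4i.
Hence f_h = C1*cos(4*x)*exp(-4*x) + C2*exp(-4*x)*sin(4*x).
Try f_p = A*cos(2*x) + B*sin(2*x). Substituting and equating the coefficients of cos(2x) and sin(2x) gives A = 7/65, B = 4/65, so f_p = 4*sin(2*x)/65 + 7*cos(2*x)/65.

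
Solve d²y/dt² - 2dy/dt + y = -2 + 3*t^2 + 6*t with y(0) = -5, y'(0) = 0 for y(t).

Characteristic equation r² - 2r + 1 = 0 has discriminant (-2)² - 4·(1) = 0, so r = 1 is a repeated root.
Hence y_h = (C1 + C2*t)*exp(t).
For the particular solution try y_p = A0 + A1*t + A2*t^2. Substituting and matching coefficients of each power of t gives A0 = 28, A1 = 18, A2 = 3, so y_p = 28 + 3*t^2 + 18*t.
General solution: y = 28 + 3*t^2 + 18*t + C1*exp(t) + C2*t*exp(t).
Apply the initial conditions: y(0) = 28 + C1 = -5 and y'(0) = 18 + C1 + C2 = 0. Solving gives C1 = -33, C2 = 15.

y = 28 - 33*exp(t) + 3*t**2 + 18*t + 15*t*exp(t)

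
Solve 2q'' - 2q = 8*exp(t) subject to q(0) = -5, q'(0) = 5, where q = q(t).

q = -exp(t) - 4*exp(-t) + 2*t*exp(t)

Divide through by 2: q'' - q = 4*exp(t).
Characteristic equation r² - 1 = 0 factors as (r + 1)(r - 1) = 0, so r = -1, 1.
Hence q_h = C1*exp(-t) + C2*exp(t).
Since exp(t) solves the homogeneous equation (r = 1 is a root of multiplicity 1), multiply the trial by t. Try q_p = A*t*exp(t). Substituting into the equation and dividing by exp(t) gives A = 2, so q_p = 2*t*exp(t).
General solution: q = C1*exp(-t) + C2*exp(t) + 2*t*exp(t).
Apply the initial conditions: q(0) = C1 + C2 = -5 and q'(0) = 2 + C2 - C1 = 5. Solving gives C1 = -4, C2 = -1.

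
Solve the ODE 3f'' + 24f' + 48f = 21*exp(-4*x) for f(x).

Divide through by 3: f'' + 8f' + 16f = 7*exp(-4*x).
Characteristic equation r² + 8r + 16 = 0 has discriminant (8)² - 4·(16) = 0, so r = -4 is a repeated root.
Hence f_h = (C1 + C2*x)*exp(-4*x).
Since exp(-4*x) solves the homogeneous equation (r = -4 is a root of multiplicity 2), multiply the trial by x^2. Try f_p = A*x^2*exp(-4*x). Substituting into the equation and dividing by exp(-4*x) gives A = 7/2, so f_p = 7*x^2*exp(-4*x)/2.

f = C1*exp(-4*x) + 7*x**2*exp(-4*x)/2 + C2*x*exp(-4*x)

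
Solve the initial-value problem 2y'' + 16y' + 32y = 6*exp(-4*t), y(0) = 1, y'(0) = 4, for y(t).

y = 8*t*exp(-4*t) + 3*t**2*exp(-4*t)/2 + exp(-4*t)

Divide through by 2: y'' + 8y' + 16y = 3*exp(-4*t).
Characteristic equation r² + 8r + 16 = 0 has discriminant (8)² - 4·(16) = 0, so r = -4 is a repeated root.
Hence y_h = (C1 + C2*t)*exp(-4*t).
Since exp(-4*t) solves the homogeneous equation (r = -4 is a root of multiplicity 2), multiply the trial by t^2. Try y_p = A*t^2*exp(-4*t). Substituting into the equation and dividing by exp(-4*t) gives A = 3/2, so y_p = 3*t^2*exp(-4*t)/2.
General solution: y = C1*exp(-4*t) + 3*t^2*exp(-4*t)/2 + C2*t*exp(-4*t).
Apply the initial conditions: y(0) = C1 = 1 and y'(0) = C2 - 4*C1 = 4. Solving gives C1 = 1, C2 = 8.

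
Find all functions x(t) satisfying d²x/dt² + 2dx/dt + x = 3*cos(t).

x = 3*sin(t)/2 + C1*exp(-t) + C2*t*exp(-t)

Characteristic equation r² + 2r + 1 = 0 has discriminant (2)² - 4·(1) = 0, so r = -1 is a repeated root.
Hence x_h = (C1 + C2*t)*exp(-t).
Try x_p = A*cos(t) + B*sin(t). Substituting and equating the coefficients of cos(t) and sin(t) gives A = 0, B = 3/2, so x_p = 3*sin(t)/2.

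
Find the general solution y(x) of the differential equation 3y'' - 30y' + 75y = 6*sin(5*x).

y = cos(5*x)/25 + C1*exp(5*x) + C2*x*exp(5*x)

Divide through by 3: y'' - 10y' + 25y = 2*sin(5*x).
Characteristic equation r² - 10r + 25 = 0 has discriminant (-10)² - 4·(25) = 0, so r = 5 is a repeated root.
Hence y_h = (C1 + C2*x)*exp(5*x).
Try y_p = A*cos(5*x) + B*sin(5*x). Substituting and equating the coefficients of cos(5x) and sin(5x) gives A = 1/25, B = 0, so y_p = cos(5*x)/25.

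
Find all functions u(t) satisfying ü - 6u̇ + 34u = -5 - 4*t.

Characteristic equation r² - 6r + 34 = 0 has discriminant (-6)² - 4·(34) = -100 < 0, so r = 3 ± 5i.
Hence u_h = C1*cos(5*t)*exp(3*t) + C2*exp(3*t)*sin(5*t).
For the particular solution try u_p = A0 + A1*t. Substituting and matching coefficients of each power of t gives A0 = -97/578, A1 = -2/17, so u_p = -97/578 - 2*t/17.

u = -97/578 - 2*t/17 + C1*cos(5*t)*exp(3*t) + C2*exp(3*t)*sin(5*t)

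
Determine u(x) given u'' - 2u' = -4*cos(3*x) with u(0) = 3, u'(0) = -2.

Characteristic equation r² - 2r = 0 factors as (r - 2)r = 0, so r = 2, 0.
Hence u_h = C1*exp(2*x) + C2.
Try u_p = A*cos(3*x) + B*sin(3*x). Substituting and equating the coefficients of cos(3x) and sin(3x) gives A = 4/13, B = 8/39, so u_p = 4*cos(3*x)/13 + 8*sin(3*x)/39.
General solution: u = C2 + 4*cos(3*x)/13 + 8*sin(3*x)/39 + C1*exp(2*x).
Apply the initial conditions: u(0) = 4/13 + C1 + C2 = 3 and u'(0) = 8/13 + 2*C1 = -2. Solving gives C1 = -17/13, C2 = 4.

u = 4 - 17*exp(2*x)/13 + 4*cos(3*x)/13 + 8*sin(3*x)/39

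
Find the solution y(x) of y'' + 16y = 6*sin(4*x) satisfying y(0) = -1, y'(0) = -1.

y = -cos(4*x) - sin(4*x)/16 - 3*x*cos(4*x)/4

Characteristic equation r² + 16 = 0 has discriminant (0)² - 4·(16) = -64 < 0, so r = ± 4i.
Hence y_h = C1*cos(4*x) + C2*sin(4*x).
Since ±4i are characteristic roots, multiply the trial by x. Try y_p = x*(A*cos(4*x) + B*sin(4*x)). Substituting and equating the coefficients of cos(4x) and sin(4x) gives A = -3/4, B = 0, so y_p = -3*x*cos(4*x)/4.
General solution: y = C1*cos(4*x) + C2*sin(4*x) - 3*x*cos(4*x)/4.
Apply the initial conditions: y(0) = C1 = -1 and y'(0) = -3/4 + 4*C2 = -1. Solving gives C1 = -1, C2 = -1/16.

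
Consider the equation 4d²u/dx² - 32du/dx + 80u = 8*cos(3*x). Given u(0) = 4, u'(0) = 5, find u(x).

Divide through by 4: u'' - 8u' + 20u = 2*cos(3*x).
Characteristic equation r² - 8r + 20 = 0 has discriminant (-8)² - 4·(20) = -16 < 0, so r = 4 ± 2i.
Hence u_h = C1*cos(2*x)*exp(4*x) + C2*exp(4*x)*sin(2*x).
Try u_p = A*cos(3*x) + B*sin(3*x). Substituting and equating the coefficients of cos(3x) and sin(3x) gives A = 22/697, B = -48/697, so u_p = -48*sin(3*x)/697 + 22*cos(3*x)/697.
General solution: u = -48*sin(3*x)/697 + 22*cos(3*x)/697 + C1*cos(2*x)*exp(4*x) + C2*exp(4*x)*sin(2*x).
Apply the initial conditions: u(0) = 22/697 + C1 = 4 and u'(0) = -144/697 + 2*C2 + 4*C1 = 5. Solving gives C1 = 2766/697, C2 = -7435/1394.

u = -48*sin(3*x)/697 + 22*cos(3*x)/697 - 7435*exp(4*x)*sin(2*x)/1394 + 2766*cos(2*x)*exp(4*x)/697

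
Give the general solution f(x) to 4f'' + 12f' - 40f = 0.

f = C1*exp(-5*x) + C2*exp(2*x)

Divide through by 4: f'' + 3f' - 10f = 0.
Characteristic equation r² + 3r - 10 = 0 factors as (r + 5)(r - 2) = 0, so r = -5, 2.
Hence f_h = C1*exp(-5*x) + C2*exp(2*x).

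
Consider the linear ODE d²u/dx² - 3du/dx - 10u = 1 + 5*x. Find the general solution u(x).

u = 1/20 - x/2 + C1*exp(-2*x) + C2*exp(5*x)

Characteristic equation r² - 3r - 10 = 0 factors as (r + 2)(r - 5) = 0, so r = -2, 5.
Hence u_h = C1*exp(-2*x) + C2*exp(5*x).
For the particular solution try u_p = A0 + A1*x. Substituting and matching coefficients of each power of x gives A0 = 1/20, A1 = -1/2, so u_p = 1/20 - x/2.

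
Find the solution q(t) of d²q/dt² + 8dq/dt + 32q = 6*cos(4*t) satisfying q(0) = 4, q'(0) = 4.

q = 3*sin(4*t)/20 + 3*cos(4*t)/40 + 157*cos(4*t)*exp(-4*t)/40 + 191*exp(-4*t)*sin(4*t)/40

Characteristic equation r² + 8r + 32 = 0 has discriminant (8)² - 4·(32) = -64 < 0, so r = -4 ± 4i.
Hence q_h = C1*cos(4*t)*exp(-4*t) + C2*exp(-4*t)*sin(4*t).
Try q_p = A*cos(4*t) + B*sin(4*t). Substituting and equating the coefficients of cos(4t) and sin(4t) gives A = 3/40, B = 3/20, so q_p = 3*sin(4*t)/20 + 3*cos(4*t)/40.
General solution: q = 3*sin(4*t)/20 + 3*cos(4*t)/40 + C1*cos(4*t)*exp(-4*t) + C2*exp(-4*t)*sin(4*t).
Apply the initial conditions: q(0) = 3/40 + C1 = 4 and q'(0) = 3/5 - 4*C1 + 4*C2 = 4. Solving gives C1 = 157/40, C2 = 191/40.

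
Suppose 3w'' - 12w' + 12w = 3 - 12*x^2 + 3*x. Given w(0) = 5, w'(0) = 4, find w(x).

Divide through by 3: w'' - 4w' + 4w = 1 + x - 4*x^2.
Characteristic equation r² - 4r + 4 = 0 has discriminant (-4)² - 4·(4) = 0, so r = 2 is a repeated root.
Hence w_h = (C1 + C2*x)*exp(2*x).
For the particular solution try w_p = A0 + A1*x + A2*x^2. Substituting and matching coefficients of each power of x gives A0 = -1, A1 = -7/4, A2 = -1, so w_p = -1 - x^2 - 7*x/4.
General solution: w = -1 - x^2 - 7*x/4 + C1*exp(2*x) + C2*x*exp(2*x).
Apply the initial conditions: w(0) = -1 + C1 = 5 and w'(0) = -7/4 + C2 + 2*C1 = 4. Solving gives C1 = 6, C2 = -25/4.

w = -1 - x**2 + 6*exp(2*x) - 7*x/4 - 25*x*exp(2*x)/4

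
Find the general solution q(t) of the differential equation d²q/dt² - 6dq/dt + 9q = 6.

Characteristic equation r² - 6r + 9 = 0 has discriminant (-6)² - 4·(9) = 0, so r = 3 is a repeated root.
Hence q_h = (C1 + C2*t)*exp(3*t).
For the particular solution try q_p = A0. Substituting and matching coefficients of each power of t gives A0 = 2/3, so q_p = 2/3.

q = 2/3 + C1*exp(3*t) + C2*t*exp(3*t)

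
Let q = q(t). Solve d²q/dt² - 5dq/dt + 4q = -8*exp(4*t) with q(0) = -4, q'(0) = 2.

Characteristic equation r² - 5r + 4 = 0 factors as (r - 1)(r - 4) = 0, so r = 1, 4.
Hence q_h = C1*exp(t) + C2*exp(4*t).
Since exp(4*t) solves the homogeneous equation (r = 4 is a root of multiplicity 1), multiply the trial by t. Try q_p = A*t*exp(4*t). Substituting into the equation and dividing by exp(4*t) gives A = -8/3, so q_p = -8*t*exp(4*t)/3.
General solution: q = C1*exp(t) + C2*exp(4*t) - 8*t*exp(4*t)/3.
Apply the initial conditions: q(0) = C1 + C2 = -4 and q'(0) = -8/3 + C1 + 4*C2 = 2. Solving gives C1 = -62/9, C2 = 26/9.

q = -62*exp(t)/9 + 26*exp(4*t)/9 - 8*t*exp(4*t)/3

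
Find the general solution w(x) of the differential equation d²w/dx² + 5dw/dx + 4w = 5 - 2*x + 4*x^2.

w = 9/2 + x**2 - 3*x + C1*exp(-4*x) + C2*exp(-x)

Characteristic equation r² + 5r + 4 = 0 factors as (r + 4)(r + 1) = 0, so r = -4, -1.
Hence w_h = C1*exp(-4*x) + C2*exp(-x).
For the particular solution try w_p = A0 + A1*x + A2*x^2. Substituting and matching coefficients of each power of x gives A0 = 9/2, A1 = -3, A2 = 1, so w_p = 9/2 + x^2 - 3*x.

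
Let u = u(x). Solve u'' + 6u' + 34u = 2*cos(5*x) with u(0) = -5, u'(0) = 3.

Characteristic equation r² + 6r + 34 = 0 has discriminant (6)² - 4·(34) = -100 < 0, so r = -3 ± 5i.
Hence u_h = C1*cos(5*x)*exp(-3*x) + C2*exp(-3*x)*sin(5*x).
Try u_p = A*cos(5*x) + B*sin(5*x). Substituting and equating the coefficients of cos(5x) and sin(5x) gives A = 2/109, B = 20/327, so u_p = 2*cos(5*x)/109 + 20*sin(5*x)/327.
General solution: u = 2*cos(5*x)/109 + 20*sin(5*x)/327 + C1*cos(5*x)*exp(-3*x) + C2*exp(-3*x)*sin(5*x).
Apply the initial conditions: u(0) = 2/109 + C1 = -5 and u'(0) = 100/327 - 3*C1 + 5*C2 = 3. Solving gives C1 = -547/109, C2 = -4042/1635.

u = 2*cos(5*x)/109 + 20*sin(5*x)/327 - 4042*exp(-3*x)*sin(5*x)/1635 - 547*cos(5*x)*exp(-3*x)/109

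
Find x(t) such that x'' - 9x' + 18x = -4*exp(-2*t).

x = -exp(-2*t)/10 + C1*exp(6*t) + C2*exp(3*t)

Characteristic equation r² - 9r + 18 = 0 factors as (r - 6)(r - 3) = 0, so r = 6, 3.
Hence x_h = C1*exp(6*t) + C2*exp(3*t).
Try x_p = A*exp(-2*t). Substituting into the equation and dividing by exp(-2*t) gives A = -1/10, so x_p = -exp(-2*t)/10.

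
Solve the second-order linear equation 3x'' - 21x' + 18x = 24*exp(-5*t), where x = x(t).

x = 4*exp(-5*t)/33 + C1*exp(t) + C2*exp(6*t)

Divide through by 3: x'' - 7x' + 6x = 8*exp(-5*t).
Characteristic equation r² - 7r + 6 = 0 factors as (r - 1)(r - 6) = 0, so r = 1, 6.
Hence x_h = C1*exp(t) + C2*exp(6*t).
Try x_p = A*exp(-5*t). Substituting into the equation and dividing by exp(-5*t) gives A = 4/33, so x_p = 4*exp(-5*t)/33.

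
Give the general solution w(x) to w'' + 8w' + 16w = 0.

Characteristic equation r² + 8r + 16 = 0 has discriminant (8)² - 4·(16) = 0, so r = -4 is a repeated root.
Hence w_h = (C1 + C2*x)*exp(-4*x).

w = C1*exp(-4*x) + C2*x*exp(-4*x)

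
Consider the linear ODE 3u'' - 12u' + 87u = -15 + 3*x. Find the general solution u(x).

Divide through by 3: u'' - 4u' + 29u = -5 + x.
Characteristic equation r² - 4r + 29 = 0 has discriminant (-4)² - 4·(29) = -100 < 0, so r = 2 ± 5i.
Hence u_h = C1*cos(5*x)*exp(2*x) + C2*exp(2*x)*sin(5*x).
For the particular solution try u_p = A0 + A1*x. Substituting and matching coefficients of each power of x gives A0 = -141/841, A1 = 1/29, so u_p = -141/841 + x/29.

u = -141/841 + x/29 + C1*cos(5*x)*exp(2*x) + C2*exp(2*x)*sin(5*x)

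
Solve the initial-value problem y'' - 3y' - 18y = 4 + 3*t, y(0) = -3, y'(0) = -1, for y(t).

y = -7/36 - 37*exp(6*t)/36 - 16*exp(-3*t)/9 - t/6

Characteristic equation r² - 3r - 18 = 0 factors as (r - 6)(r + 3) = 0, so r = 6, -3.
Hence y_h = C1*exp(6*t) + C2*exp(-3*t).
For the particular solution try y_p = A0 + A1*t. Substituting and matching coefficients of each power of t gives A0 = -7/36, A1 = -1/6, so y_p = -7/36 - t/6.
General solution: y = -7/36 - t/6 + C1*exp(6*t) + C2*exp(-3*t).
Apply the initial conditions: y(0) = -7/36 + C1 + C2 = -3 and y'(0) = -1/6 - 3*C2 + 6*C1 = -1. Solving gives C1 = -37/36, C2 = -16/9.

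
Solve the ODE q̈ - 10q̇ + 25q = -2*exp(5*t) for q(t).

Characteristic equation r² - 10r + 25 = 0 has discriminant (-10)² - 4·(25) = 0, so r = 5 is a repeated root.
Hence q_h = (C1 + C2*t)*exp(5*t).
Since exp(5*t) solves the homogeneous equation (r = 5 is a root of multiplicity 2), multiply the trial by t^2. Try q_p = A*t^2*exp(5*t). Substituting into the equation and dividing by exp(5*t) gives A = -1, so q_p = -t^2*exp(5*t).

q = C1*exp(5*t) - t**2*exp(5*t) + C2*t*exp(5*t)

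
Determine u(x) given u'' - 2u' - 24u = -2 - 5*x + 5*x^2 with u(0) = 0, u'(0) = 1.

Characteristic equation r² - 2r - 24 = 0 factors as (r - 6)(r + 4) = 0, so r = 6, -4.
Hence u_h = C1*exp(6*x) + C2*exp(-4*x).
For the particular solution try u_p = A0 + A1*x + A2*x^2. Substituting and matching coefficients of each power of x gives A0 = 79/1728, A1 = 35/144, A2 = -5/24, so u_p = 79/1728 - 5*x^2/24 + 35*x/144.
General solution: u = 79/1728 - 5*x^2/24 + 35*x/144 + C1*exp(6*x) + C2*exp(-4*x).
Apply the initial conditions: u(0) = 79/1728 + C1 + C2 = 0 and u'(0) = 35/144 - 4*C2 + 6*C1 = 1. Solving gives C1 = 31/540, C2 = -33/320.

u = 79/1728 - 33*exp(-4*x)/320 - 5*x**2/24 + 31*exp(6*x)/540 + 35*x/144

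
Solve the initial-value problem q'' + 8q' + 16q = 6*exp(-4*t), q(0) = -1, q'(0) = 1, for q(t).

q = -exp(-4*t) - 3*t*exp(-4*t) + 3*t**2*exp(-4*t)

Characteristic equation r² + 8r + 16 = 0 has discriminant (8)² - 4·(16) = 0, so r = -4 is a repeated root.
Hence q_h = (C1 + C2*t)*exp(-4*t).
Since exp(-4*t) solves the homogeneous equation (r = -4 is a root of multiplicity 2), multiply the trial by t^2. Try q_p = A*t^2*exp(-4*t). Substituting into the equation and dividing by exp(-4*t) gives A = 3, so q_p = 3*t^2*exp(-4*t).
General solution: q = C1*exp(-4*t) + 3*t^2*exp(-4*t) + C2*t*exp(-4*t).
Apply the initial conditions: q(0) = C1 = -1 and q'(0) = C2 - 4*C1 = 1. Solving gives C1 = -1, C2 = -3.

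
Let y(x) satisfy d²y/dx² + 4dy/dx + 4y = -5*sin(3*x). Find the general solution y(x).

Characteristic equation r² + 4r + 4 = 0 has discriminant (4)² - 4·(4) = 0, so r = -2 is a repeated root.
Hence y_h = (C1 + C2*x)*exp(-2*x).
Try y_p = A*cos(3*x) + B*sin(3*x). Substituting and equating the coefficients of cos(3x) and sin(3x) gives A = 60/169, B = 25/169, so y_p = 25*sin(3*x)/169 + 60*cos(3*x)/169.

y = 25*sin(3*x)/169 + 60*cos(3*x)/169 + C1*exp(-2*x) + C2*x*exp(-2*x)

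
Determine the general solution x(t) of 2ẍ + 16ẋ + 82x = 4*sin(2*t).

Divide through by 2: x'' + 8x' + 41x = 2*sin(2*t).
Characteristic equation r² + 8r + 41 = 0 has discriminant (8)² - 4·(41) = -100 < 0, so r = -4 ± 5i.
Hence x_h = C1*cos(5*t)*exp(-4*t) + C2*exp(-4*t)*sin(5*t).
Try x_p = A*cos(2*t) + B*sin(2*t). Substituting and equating the coefficients of cos(2t) and sin(2t) gives A = -32/1625, B = 74/1625, so x_p = -32*cos(2*t)/1625 + 74*sin(2*t)/1625.

x = -32*cos(2*t)/1625 + 74*sin(2*t)/1625 + C1*cos(5*t)*exp(-4*t) + C2*exp(-4*t)*sin(5*t)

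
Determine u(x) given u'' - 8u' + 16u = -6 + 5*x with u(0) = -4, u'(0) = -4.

Characteristic equation r² - 8r + 16 = 0 has discriminant (-8)² - 4·(16) = 0, so r = 4 is a repeated root.
Hence u_h = (C1 + C2*x)*exp(4*x).
For the particular solution try u_p = A0 + A1*x. Substituting and matching coefficients of each power of x gives A0 = -7/32, A1 = 5/16, so u_p = -7/32 + 5*x/16.
General solution: u = -7/32 + 5*x/16 + C1*exp(4*x) + C2*x*exp(4*x).
Apply the initial conditions: u(0) = -7/32 + C1 = -4 and u'(0) = 5/16 + C2 + 4*C1 = -4. Solving gives C1 = -121/32, C2 = 173/16.

u = -7/32 - 121*exp(4*x)/32 + 5*x/16 + 173*x*exp(4*x)/16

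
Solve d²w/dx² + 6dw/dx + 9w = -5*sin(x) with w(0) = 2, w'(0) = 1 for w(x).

Characteristic equation r² + 6r + 9 = 0 has discriminant (6)² - 4·(9) = 0, so r = -3 is a repeated root.
Hence w_h = (C1 + C2*x)*exp(-3*x).
Try w_p = A*cos(x) + B*sin(x). Substituting and equating the coefficients of cos(x) and sin(x) gives A = 3/10, B = -2/5, so w_p = -2*sin(x)/5 + 3*cos(x)/10.
General solution: w = -2*sin(x)/5 + 3*cos(x)/10 + C1*exp(-3*x) + C2*x*exp(-3*x).
Apply the initial conditions: w(0) = 3/10 + C1 = 2 and w'(0) = -2/5 + C2 - 3*C1 = 1. Solving gives C1 = 17/10, C2 = 13/2.

w = -2*sin(x)/5 + 3*cos(x)/10 + 17*exp(-3*x)/10 + 13*x*exp(-3*x)/2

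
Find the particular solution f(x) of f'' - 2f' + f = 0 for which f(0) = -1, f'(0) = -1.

Characteristic equation r² - 2r + 1 = 0 has discriminant (-2)² - 4·(1) = 0, so r = 1 is a repeated root.
Hence f_h = (C1 + C2*x)*exp(x).
Apply the initial conditions: f(0) = C1 = -1 and f'(0) = C1 + C2 = -1. Solving gives C1 = -1, C2 = 0.

f = -exp(x)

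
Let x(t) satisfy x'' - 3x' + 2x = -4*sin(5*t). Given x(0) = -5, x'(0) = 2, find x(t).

x = -146*exp(t)/13 - 30*cos(5*t)/377 + 46*sin(5*t)/377 + 183*exp(2*t)/29

Characteristic equation r² - 3r + 2 = 0 factors as (r - 2)(r - 1) = 0, so r = 2, 1.
Hence x_h = C1*exp(2*t) + C2*exp(t).
Try x_p = A*cos(5*t) + B*sin(5*t). Substituting and equating the coefficients of cos(5t) and sin(5t) gives A = -30/377, B = 46/377, so x_p = -30*cos(5*t)/377 + 46*sin(5*t)/377.
General solution: x = -30*cos(5*t)/377 + 46*sin(5*t)/377 + C1*exp(2*t) + C2*exp(t).
Apply the initial conditions: x(0) = -30/377 + C1 + C2 = -5 and x'(0) = 230/377 + C2 + 2*C1 = 2. Solving gives C1 = 183/29, C2 = -146/13.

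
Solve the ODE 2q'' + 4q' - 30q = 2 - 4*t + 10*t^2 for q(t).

q = -71/675 - t**2/3 + 2*t/45 + C1*exp(3*t) + C2*exp(-5*t)

Divide through by 2: q'' + 2q' - 15q = 1 - 2*t + 5*t^2.
Characteristic equation r² + 2r - 15 = 0 factors as (r - 3)(r + 5) = 0, so r = 3, -5.
Hence q_h = C1*exp(3*t) + C2*exp(-5*t).
For the particular solution try q_p = A0 + A1*t + A2*t^2. Substituting and matching coefficients of each power of t gives A0 = -71/675, A1 = 2/45, A2 = -1/3, so q_p = -71/675 - t^2/3 + 2*t/45.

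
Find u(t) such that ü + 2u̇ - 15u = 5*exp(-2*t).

Characteristic equation r² + 2r - 15 = 0 factors as (r - 3)(r + 5) = 0, so r = 3, -5.
Hence u_h = C1*exp(3*t) + C2*exp(-5*t).
Try u_p = A*exp(-2*t). Substituting into the equation and dividing by exp(-2*t) gives A = -1/3, so u_p = -exp(-2*t)/3.

u = -exp(-2*t)/3 + C1*exp(3*t) + C2*exp(-5*t)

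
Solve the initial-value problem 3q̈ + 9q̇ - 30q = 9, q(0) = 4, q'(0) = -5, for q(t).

q = -3/10 + 33*exp(2*t)/14 + 68*exp(-5*t)/35

Divide through by 3: q'' + 3q' - 10q = 3.
Characteristic equation r² + 3r - 10 = 0 factors as (r + 5)(r - 2) = 0, so r = -5, 2.
Hence q_h = C1*exp(-5*t) + C2*exp(2*t).
For the particular solution try q_p = A0. Substituting and matching coefficients of each power of t gives A0 = -3/10, so q_p = -3/10.
General solution: q = -3/10 + C1*exp(-5*t) + C2*exp(2*t).
Apply the initial conditions: q(0) = -3/10 + C1 + C2 = 4 and q'(0) = -5*C1 + 2*C2 = -5. Solving gives C1 = 68/35, C2 = 33/14.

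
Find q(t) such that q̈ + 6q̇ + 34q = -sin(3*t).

q = -25*sin(3*t)/949 + 18*cos(3*t)/949 + C1*cos(5*t)*exp(-3*t) + C2*exp(-3*t)*sin(5*t)

Characteristic equation r² + 6r + 34 = 0 has discriminant (6)² - 4·(34) = -100 < 0, so r = -3 ± 5i.
Hence q_h = C1*cos(5*t)*exp(-3*t) + C2*exp(-3*t)*sin(5*t).
Try q_p = A*cos(3*t) + B*sin(3*t). Substituting and equating the coefficients of cos(3t) and sin(3t) gives A = 18/949, B = -25/949, so q_p = -25*sin(3*t)/949 + 18*cos(3*t)/949.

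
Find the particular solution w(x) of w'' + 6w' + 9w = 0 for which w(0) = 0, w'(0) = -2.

w = -2*x*exp(-3*x)

Characteristic equation r² + 6r + 9 = 0 has discriminant (6)² - 4·(9) = 0, so r = -3 is a repeated root.
Hence w_h = (C1 + C2*x)*exp(-3*x).
Apply the initial conditions: w(0) = C1 = 0 and w'(0) = C2 - 3*C1 = -2. Solving gives C1 = 0, C2 = -2.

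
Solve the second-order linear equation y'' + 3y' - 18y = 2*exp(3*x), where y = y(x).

Characteristic equation r² + 3r - 18 = 0 factors as (r - 3)(r + 6) = 0, so r = 3, -6.
Hence y_h = C1*exp(3*x) + C2*exp(-6*x).
Since exp(3*x) solves the homogeneous equation (r = 3 is a root of multiplicity 1), multiply the trial by x. Try y_p = A*x*exp(3*x). Substituting into the equation and dividing by exp(3*x) gives A = 2/9, so y_p = 2*x*exp(3*x)/9.

y = C1*exp(3*x) + C2*exp(-6*x) + 2*x*exp(3*x)/9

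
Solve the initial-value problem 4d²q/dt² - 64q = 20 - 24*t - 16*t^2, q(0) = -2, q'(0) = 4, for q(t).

q = -9/32 - 21*exp(-4*t)/16 - 13*exp(4*t)/32 + t**2/4 + 3*t/8

Divide through by 4: q'' - 16q = 5 - 6*t - 4*t^2.
Characteristic equation r² - 16 = 0 factors as (r + 4)(r - 4) = 0, so r = -4, 4.
Hence q_h = C1*exp(-4*t) + C2*exp(4*t).
For the particular solution try q_p = A0 + A1*t + A2*t^2. Substituting and matching coefficients of each power of t gives A0 = -9/32, A1 = 3/8, A2 = 1/4, so q_p = -9/32 + t^2/4 + 3*t/8.
General solution: q = -9/32 + t^2/4 + 3*t/8 + C1*exp(-4*t) + C2*exp(4*t).
Apply the initial conditions: q(0) = -9/32 + C1 + C2 = -2 and q'(0) = 3/8 - 4*C1 + 4*C2 = 4. Solving gives C1 = -21/16, C2 = -13/32.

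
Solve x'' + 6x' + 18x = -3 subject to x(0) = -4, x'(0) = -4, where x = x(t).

x = -1/6 - 31*exp(-3*t)*sin(3*t)/6 - 23*cos(3*t)*exp(-3*t)/6

Characteristic equation r² + 6r + 18 = 0 has discriminant (6)² - 4·(18) = -36 < 0, so r = -3 ± 3i.
Hence x_h = C1*cos(3*t)*exp(-3*t) + C2*exp(-3*t)*sin(3*t).
For the particular solution try x_p = A0. Substituting and matching coefficients of each power of t gives A0 = -1/6, so x_p = -1/6.
General solution: x = -1/6 + C1*cos(3*t)*exp(-3*t) + C2*exp(-3*t)*sin(3*t).
Apply the initial conditions: x(0) = -1/6 + C1 = -4 and x'(0) = -3*C1 + 3*C2 = -4. Solving gives C1 = -23/6, C2 = -31/6.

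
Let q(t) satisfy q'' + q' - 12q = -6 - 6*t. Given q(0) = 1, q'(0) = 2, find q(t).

q = 13/24 + t/2 - exp(-4*t)/56 + 10*exp(3*t)/21

Characteristic equation r² + r - 12 = 0 factors as (r + 4)(r - 3) = 0, so r = -4, 3.
Hence q_h = C1*exp(-4*t) + C2*exp(3*t).
For the particular solution try q_p = A0 + A1*t. Substituting and matching coefficients of each power of t gives A0 = 13/24, A1 = 1/2, so q_p = 13/24 + t/2.
General solution: q = 13/24 + t/2 + C1*exp(-4*t) + C2*exp(3*t).
Apply the initial conditions: q(0) = 13/24 + C1 + C2 = 1 and q'(0) = 1/2 - 4*C1 + 3*C2 = 2. Solving gives C1 = -1/56, C2 = 10/21.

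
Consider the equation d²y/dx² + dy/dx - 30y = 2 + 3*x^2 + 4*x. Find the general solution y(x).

Characteristic equation r² + r - 30 = 0 factors as (r - 5)(r + 6) = 0, so r = 5, -6.
Hence y_h = C1*exp(5*x) + C2*exp(-6*x).
For the particular solution try y_p = A0 + A1*x + A2*x^2. Substituting and matching coefficients of each power of x gives A0 = -39/500, A1 = -7/50, A2 = -1/10, so y_p = -39/500 - 7*x/50 - x^2/10.

y = -39/500 - 7*x/50 - x**2/10 + C1*exp(5*x) + C2*exp(-6*x)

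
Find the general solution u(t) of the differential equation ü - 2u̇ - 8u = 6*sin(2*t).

u = -9*sin(2*t)/20 + 3*cos(2*t)/20 + C1*exp(4*t) + C2*exp(-2*t)

Characteristic equation r² - 2r - 8 = 0 factors as (r - 4)(r + 2) = 0, so r = 4, -2.
Hence u_h = C1*exp(4*t) + C2*exp(-2*t).
Try u_p = A*cos(2*t) + B*sin(2*t). Substituting and equating the coefficients of cos(2t) and sin(2t) gives A = 3/20, B = -9/20, so u_p = -9*sin(2*t)/20 + 3*cos(2*t)/20.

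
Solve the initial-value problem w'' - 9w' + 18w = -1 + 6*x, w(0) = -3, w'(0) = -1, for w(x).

w = 1/9 - 52*exp(3*x)/9 + x/3 + 8*exp(6*x)/3

Characteristic equation r² - 9r + 18 = 0 factors as (r - 3)(r - 6) = 0, so r = 3, 6.
Hence w_h = C1*exp(3*x) + C2*exp(6*x).
For the particular solution try w_p = A0 + A1*x. Substituting and matching coefficients of each power of x gives A0 = 1/9, A1 = 1/3, so w_p = 1/9 + x/3.
General solution: w = 1/9 + x/3 + C1*exp(3*x) + C2*exp(6*x).
Apply the initial conditions: w(0) = 1/9 + C1 + C2 = -3 and w'(0) = 1/3 + 3*C1 + 6*C2 = -1. Solving gives C1 = -52/9, C2 = 8/3.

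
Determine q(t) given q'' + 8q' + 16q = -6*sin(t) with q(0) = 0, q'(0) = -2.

Characteristic equation r² + 8r + 16 = 0 has discriminant (8)² - 4·(16) = 0, so r = -4 is a repeated root.
Hence q_h = (C1 + C2*t)*exp(-4*t).
Try q_p = A*cos(t) + B*sin(t). Substituting and equating the coefficients of cos(t) and sin(t) gives A = 48/289, B = -90/289, so q_p = -90*sin(t)/289 + 48*cos(t)/289.
General solution: q = -90*sin(t)/289 + 48*cos(t)/289 + C1*exp(-4*t) + C2*t*exp(-4*t).
Apply the initial conditions: q(0) = 48/289 + C1 = 0 and q'(0) = -90/289 + C2 - 4*C1 = -2. Solving gives C1 = -48/289, C2 = -40/17.

q = -90*sin(t)/289 - 48*exp(-4*t)/289 + 48*cos(t)/289 - 40*t*exp(-4*t)/17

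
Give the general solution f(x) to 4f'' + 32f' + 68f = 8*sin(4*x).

f = -64*cos(4*x)/1025 + 2*sin(4*x)/1025 + C1*cos(x)*exp(-4*x) + C2*exp(-4*x)*sin(x)

Divide through by 4: f'' + 8f' + 17f = 2*sin(4*x).
Characteristic equation r² + 8r + 17 = 0 has discriminant (8)² - 4·(17) = -4 < 0, so r = -4 ± i.
Hence f_h = C1*cos(x)*exp(-4*x) + C2*exp(-4*x)*sin(x).
Try f_p = A*cos(4*x) + B*sin(4*x). Substituting and equating the coefficients of cos(4x) and sin(4x) gives A = -64/1025, B = 2/1025, so f_p = -64*cos(4*x)/1025 + 2*sin(4*x)/1025.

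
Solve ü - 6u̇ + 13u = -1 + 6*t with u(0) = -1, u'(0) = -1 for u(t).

u = 23/169 + 6*t/13 - 192*cos(2*t)*exp(3*t)/169 + 329*exp(3*t)*sin(2*t)/338

Characteristic equation r² - 6r + 13 = 0 has discriminant (-6)² - 4·(13) = -16 < 0, so r = 3 ± 2i.
Hence u_h = C1*cos(2*t)*exp(3*t) + C2*exp(3*t)*sin(2*t).
For the particular solution try u_p = A0 + A1*t. Substituting and matching coefficients of each power of t gives A0 = 23/169, A1 = 6/13, so u_p = 23/169 + 6*t/13.
General solution: u = 23/169 + 6*t/13 + C1*cos(2*t)*exp(3*t) + C2*exp(3*t)*sin(2*t).
Apply the initial conditions: u(0) = 23/169 + C1 = -1 and u'(0) = 6/13 + 2*C2 + 3*C1 = -1. Solving gives C1 = -192/169, C2 = 329/338.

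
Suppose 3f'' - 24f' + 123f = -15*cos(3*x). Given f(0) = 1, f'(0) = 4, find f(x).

Divide through by 3: f'' - 8f' + 41f = -5*cos(3*x).
Characteristic equation r² - 8r + 41 = 0 has discriminant (-8)² - 4·(41) = -100 < 0, so r = 4 ± 5i.
Hence f_h = C1*cos(5*x)*exp(4*x) + C2*exp(4*x)*sin(5*x).
Try f_p = A*cos(3*x) + B*sin(3*x). Substituting and equating the coefficients of cos(3x) and sin(3x) gives A = -1/10, B = 3/40, so f_p = -cos(3*x)/10 + 3*sin(3*x)/40.
General solution: f = -cos(3*x)/10 + 3*sin(3*x)/40 + C1*cos(5*x)*exp(4*x) + C2*exp(4*x)*sin(5*x).
Apply the initial conditions: f(0) = -1/10 + C1 = 1 and f'(0) = 9/40 + 4*C1 + 5*C2 = 4. Solving gives C1 = 11/10, C2 = -1/8.

f = -cos(3*x)/10 + 3*sin(3*x)/40 - exp(4*x)*sin(5*x)/8 + 11*cos(5*x)*exp(4*x)/10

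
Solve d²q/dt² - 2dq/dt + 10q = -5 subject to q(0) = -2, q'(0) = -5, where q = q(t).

q = -1/2 - 7*exp(t)*sin(3*t)/6 - 3*cos(3*t)*exp(t)/2

Characteristic equation r² - 2r + 10 = 0 has discriminant (-2)² - 4·(10) = -36 < 0, so r = 1 ± 3i.
Hence q_h = C1*cos(3*t)*exp(t) + C2*exp(t)*sin(3*t).
For the particular solution try q_p = A0. Substituting and matching coefficients of each power of t gives A0 = -1/2, so q_p = -1/2.
General solution: q = -1/2 + C1*cos(3*t)*exp(t) + C2*exp(t)*sin(3*t).
Apply the initial conditions: q(0) = -1/2 + C1 = -2 and q'(0) = C1 + 3*C2 = -5. Solving gives C1 = -3/2, C2 = -7/6.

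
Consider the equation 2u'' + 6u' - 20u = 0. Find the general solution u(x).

Divide through by 2: u'' + 3u' - 10u = 0.
Characteristic equation r² + 3r - 10 = 0 factors as (r + 5)(r - 2) = 0, so r = -5, 2.
Hence u_h = C1*exp(-5*x) + C2*exp(2*x).

u = C1*exp(-5*x) + C2*exp(2*x)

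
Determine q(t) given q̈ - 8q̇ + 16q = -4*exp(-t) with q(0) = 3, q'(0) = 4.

Characteristic equation r² - 8r + 16 = 0 has discriminant (-8)² - 4·(16) = 0, so r = 4 is a repeated root.
Hence q_h = (C1 + C2*t)*exp(4*t).
Try q_p = A*exp(-t). Substituting into the equation and dividing by exp(-t) gives A = -4/25, so q_p = -4*exp(-t)/25.
General solution: q = -4*exp(-t)/25 + C1*exp(4*t) + C2*t*exp(4*t).
Apply the initial conditions: q(0) = -4/25 + C1 = 3 and q'(0) = 4/25 + C2 + 4*C1 = 4. Solving gives C1 = 79/25, C2 = -44/5.

q = -4*exp(-t)/25 + 79*exp(4*t)/25 - 44*t*exp(4*t)/5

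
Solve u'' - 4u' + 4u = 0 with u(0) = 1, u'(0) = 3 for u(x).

u = x*exp(2*x) + exp(2*x)

Characteristic equation r² - 4r + 4 = 0 has discriminant (-4)² - 4·(4) = 0, so r = 2 is a repeated root.
Hence u_h = (C1 + C2*x)*exp(2*x).
Apply the initial conditions: u(0) = C1 = 1 and u'(0) = C2 + 2*C1 = 3. Solving gives C1 = 1, C2 = 1.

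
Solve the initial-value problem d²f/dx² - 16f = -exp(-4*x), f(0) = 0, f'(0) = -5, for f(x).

Characteristic equation r² - 16 = 0 factors as (r - 4)(r + 4) = 0, so r = 4, -4.
Hence f_h = C1*exp(4*x) + C2*exp(-4*x).
Since exp(-4*x) solves the homogeneous equation (r = -4 is a root of multiplicity 1), multiply the trial by x. Try f_p = A*x*exp(-4*x). Substituting into the equation and dividing by exp(-4*x) gives A = 1/8, so f_p = x*exp(-4*x)/8.
General solution: f = C1*exp(4*x) + C2*exp(-4*x) + x*exp(-4*x)/8.
Apply the initial conditions: f(0) = C1 + C2 = 0 and f'(0) = 1/8 - 4*C2 + 4*C1 = -5. Solving gives C1 = -41/64, C2 = 41/64.

f = -41*exp(4*x)/64 + 41*exp(-4*x)/64 + x*exp(-4*x)/8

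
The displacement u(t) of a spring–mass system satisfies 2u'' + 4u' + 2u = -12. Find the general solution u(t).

Divide through by 2: u'' + 2u' + u = -6.
Characteristic equation r² + 2r + 1 = 0 has discriminant (2)² - 4·(1) = 0, so r = -1 is a repeated root.
Hence u_h = (C1 + C2*t)*exp(-t).
For the particular solution try u_p = A0. Substituting and matching coefficients of each power of t gives A0 = -6, so u_p = -6.

u = -6 + C1*exp(-t) + C2*t*exp(-t)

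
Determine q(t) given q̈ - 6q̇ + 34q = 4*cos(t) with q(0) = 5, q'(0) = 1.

q = -8*sin(t)/375 + 44*cos(t)/375 - 1022*exp(3*t)*sin(5*t)/375 + 1831*cos(5*t)*exp(3*t)/375

Characteristic equation r² - 6r + 34 = 0 has discriminant (-6)² - 4·(34) = -100 < 0, so r = 3 ± 5i.
Hence q_h = C1*cos(5*t)*exp(3*t) + C2*exp(3*t)*sin(5*t).
Try q_p = A*cos(t) + B*sin(t). Substituting and equating the coefficients of cos(t) and sin(t) gives A = 44/375, B = -8/375, so q_p = -8*sin(t)/375 + 44*cos(t)/375.
General solution: q = -8*sin(t)/375 + 44*cos(t)/375 + C1*cos(5*t)*exp(3*t) + C2*exp(3*t)*sin(5*t).
Apply the initial conditions: q(0) = 44/375 + C1 = 5 and q'(0) = -8/375 + 3*C1 + 5*C2 = 1. Solving gives C1 = 1831/375, C2 = -1022/375.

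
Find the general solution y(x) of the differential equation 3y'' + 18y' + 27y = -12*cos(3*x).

y = -2*sin(3*x)/9 + C1*exp(-3*x) + C2*x*exp(-3*x)

Divide through by 3: y'' + 6y' + 9y = -4*cos(3*x).
Characteristic equation r² + 6r + 9 = 0 has discriminant (6)² - 4·(9) = 0, so r = -3 is a repeated root.
Hence y_h = (C1 + C2*x)*exp(-3*x).
Try y_p = A*cos(3*x) + B*sin(3*x). Substituting and equating the coefficients of cos(3x) and sin(3x) gives A = 0, B = -2/9, so y_p = -2*sin(3*x)/9.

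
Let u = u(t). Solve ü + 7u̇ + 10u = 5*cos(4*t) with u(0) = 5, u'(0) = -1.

Characteristic equation r² + 7r + 10 = 0 factors as (r + 5)(r + 2) = 0, so r = -5, -2.
Hence u_h = C1*exp(-5*t) + C2*exp(-2*t).
Try u_p = A*cos(4*t) + B*sin(4*t). Substituting and equating the coefficients of cos(4t) and sin(4t) gives A = -3/82, B = 7/41, so u_p = -3*cos(4*t)/82 + 7*sin(4*t)/41.
General solution: u = -3*cos(4*t)/82 + 7*sin(4*t)/41 + C1*exp(-5*t) + C2*exp(-2*t).
Apply the initial conditions: u(0) = -3/82 + C1 + C2 = 5 and u'(0) = 28/41 - 5*C1 - 2*C2 = -1. Solving gives C1 = -344/123, C2 = 47/6.

u = -344*exp(-5*t)/123 - 3*cos(4*t)/82 + 7*sin(4*t)/41 + 47*exp(-2*t)/6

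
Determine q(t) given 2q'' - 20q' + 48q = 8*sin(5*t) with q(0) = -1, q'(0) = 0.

q = -133*exp(4*t)/41 - 4*sin(5*t)/2501 + 132*exp(6*t)/61 + 200*cos(5*t)/2501

Divide through by 2: q'' - 10q' + 24q = 4*sin(5*t).
Characteristic equation r² - 10r + 24 = 0 factors as (r - 4)(r - 6) = 0, so r = 4, 6.
Hence q_h = C1*exp(4*t) + C2*exp(6*t).
Try q_p = A*cos(5*t) + B*sin(5*t). Substituting and equating the coefficients of cos(5t) and sin(5t) gives A = 200/2501, B = -4/2501, so q_p = -4*sin(5*t)/2501 + 200*cos(5*t)/2501.
General solution: q = -4*sin(5*t)/2501 + 200*cos(5*t)/2501 + C1*exp(4*t) + C2*exp(6*t).
Apply the initial conditions: q(0) = 200/2501 + C1 + C2 = -1 and q'(0) = -20/2501 + 4*C1 + 6*C2 = 0. Solving gives C1 = -133/41, C2 = 132/61.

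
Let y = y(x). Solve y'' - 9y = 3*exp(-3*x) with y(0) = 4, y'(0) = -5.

y = 5*exp(3*x)/4 + 11*exp(-3*x)/4 - x*exp(-3*x)/2

Characteristic equation r² - 9 = 0 factors as (r + 3)(r - 3) = 0, so r = -3, 3.
Hence y_h = C1*exp(-3*x) + C2*exp(3*x).
Since exp(-3*x) solves the homogeneous equation (r = -3 is a root of multiplicity 1), multiply the trial by x. Try y_p = A*x*exp(-3*x). Substituting into the equation and dividing by exp(-3*x) gives A = -1/2, so y_p = -x*exp(-3*x)/2.
General solution: y = C1*exp(-3*x) + C2*exp(3*x) - x*exp(-3*x)/2.
Apply the initial conditions: y(0) = C1 + C2 = 4 and y'(0) = -1/2 - 3*C1 + 3*C2 = -5. Solving gives C1 = 11/4, C2 = 5/4.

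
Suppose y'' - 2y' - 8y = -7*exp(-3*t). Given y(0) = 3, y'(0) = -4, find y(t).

y = -exp(-3*t) + exp(4*t)/6 + 23*exp(-2*t)/6

Characteristic equation r² - 2r - 8 = 0 factors as (r + 2)(r - 4) = 0, so r = -2, 4.
Hence y_h = C1*exp(-2*t) + C2*exp(4*t).
Try y_p = A*exp(-3*t). Substituting into the equation and dividing by exp(-3*t) gives A = -1, so y_p = -exp(-3*t).
General solution: y = -exp(-3*t) + C1*exp(-2*t) + C2*exp(4*t).
Apply the initial conditions: y(0) = -1 + C1 + C2 = 3 and y'(0) = 3 - 2*C1 + 4*C2 = -4. Solving gives C1 = 23/6, C2 = 1/6.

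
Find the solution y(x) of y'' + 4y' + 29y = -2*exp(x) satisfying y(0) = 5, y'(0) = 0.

Characteristic equation r² + 4r + 29 = 0 has discriminant (4)² - 4·(29) = -100 < 0, so r = -2 ± 5i.
Hence y_h = C1*cos(5*x)*exp(-2*x) + C2*exp(-2*x)*sin(5*x).
Try y_p = A*exp(x). Substituting into the equation and dividing by exp(x) gives A = -1/17, so y_p = -exp(x)/17.
General solution: y = -exp(x)/17 + C1*cos(5*x)*exp(-2*x) + C2*exp(-2*x)*sin(5*x).
Apply the initial conditions: y(0) = -1/17 + C1 = 5 and y'(0) = -1/17 - 2*C1 + 5*C2 = 0. Solving gives C1 = 86/17, C2 = 173/85.

y = -exp(x)/17 + 86*cos(5*x)*exp(-2*x)/17 + 173*exp(-2*x)*sin(5*x)/85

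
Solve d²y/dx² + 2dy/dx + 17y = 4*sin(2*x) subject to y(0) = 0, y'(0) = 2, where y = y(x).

y = -16*cos(2*x)/185 + 52*sin(2*x)/185 + 16*cos(4*x)*exp(-x)/185 + 141*exp(-x)*sin(4*x)/370

Characteristic equation r² + 2r + 17 = 0 has discriminant (2)² - 4·(17) = -64 < 0, so r = -1 ± 4i.
Hence y_h = C1*cos(4*x)*exp(-x) + C2*exp(-x)*sin(4*x).
Try y_p = A*cos(2*x) + B*sin(2*x). Substituting and equating the coefficients of cos(2x) and sin(2x) gives A = -16/185, B = 52/185, so y_p = -16*cos(2*x)/185 + 52*sin(2*x)/185.
General solution: y = -16*cos(2*x)/185 + 52*sin(2*x)/185 + C1*cos(4*x)*exp(-x) + C2*exp(-x)*sin(4*x).
Apply the initial conditions: y(0) = -16/185 + C1 = 0 and y'(0) = 104/185 - C1 + 4*C2 = 2. Solving gives C1 = 16/185, C2 = 141/370.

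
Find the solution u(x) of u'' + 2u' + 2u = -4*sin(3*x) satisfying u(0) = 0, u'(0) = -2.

Characteristic equation r² + 2r + 2 = 0 has discriminant (2)² - 4·(2) = -4 < 0, so r = -1 ± i.
Hence u_h = C1*cos(x)*exp(-x) + C2*exp(-x)*sin(x).
Try u_p = A*cos(3*x) + B*sin(3*x). Substituting and equating the coefficients of cos(3x) and sin(3x) gives A = 24/85, B = 28/85, so u_p = 24*cos(3*x)/85 + 28*sin(3*x)/85.
General solution: u = 24*cos(3*x)/85 + 28*sin(3*x)/85 + C1*cos(x)*exp(-x) + C2*exp(-x)*sin(x).
Apply the initial conditions: u(0) = 24/85 + C1 = 0 and u'(0) = 84/85 + C2 - C1 = -2. Solving gives C1 = -24/85, C2 = -278/85.

u = 24*cos(3*x)/85 + 28*sin(3*x)/85 - 278*exp(-x)*sin(x)/85 - 24*cos(x)*exp(-x)/85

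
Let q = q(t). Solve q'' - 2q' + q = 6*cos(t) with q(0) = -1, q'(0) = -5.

q = -exp(t) - 3*sin(t) - t*exp(t)

Characteristic equation r² - 2r + 1 = 0 has discriminant (-2)² - 4·(1) = 0, so r = 1 is a repeated root.
Hence q_h = (C1 + C2*t)*exp(t).
Try q_p = A*cos(t) + B*sin(t). Substituting and equating the coefficients of cos(t) and sin(t) gives A = 0, B = -3, so q_p = -3*sin(t).
General solution: q = -3*sin(t) + C1*exp(t) + C2*t*exp(t).
Apply the initial conditions: q(0) = C1 = -1 and q'(0) = -3 + C1 + C2 = -5. Solving gives C1 = -1, C2 = -1.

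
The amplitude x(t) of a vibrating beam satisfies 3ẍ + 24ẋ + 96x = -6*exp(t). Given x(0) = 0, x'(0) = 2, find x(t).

x = -2*exp(t)/41 + 2*cos(4*t)*exp(-4*t)/41 + 23*exp(-4*t)*sin(4*t)/41

Divide through by 3: x'' + 8x' + 32x = -2*exp(t).
Characteristic equation r² + 8r + 32 = 0 has discriminant (8)² - 4·(32) = -64 < 0, so r = -4 ± 4i.
Hence x_h = C1*cos(4*t)*exp(-4*t) + C2*exp(-4*t)*sin(4*t).
Try x_p = A*exp(t). Substituting into the equation and dividing by exp(t) gives A = -2/41, so x_p = -2*exp(t)/41.
General solution: x = -2*exp(t)/41 + C1*cos(4*t)*exp(-4*t) + C2*exp(-4*t)*sin(4*t).
Apply the initial conditions: x(0) = -2/41 + C1 = 0 and x'(0) = -2/41 - 4*C1 + 4*C2 = 2. Solving gives C1 = 2/41, C2 = 23/41.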